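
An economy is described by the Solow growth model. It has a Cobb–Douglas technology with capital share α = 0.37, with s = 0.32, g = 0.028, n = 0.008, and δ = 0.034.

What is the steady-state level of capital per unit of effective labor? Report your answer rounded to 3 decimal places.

k* = 11.161

At the steady state, Δk = 0, so s·k^α = (n + g + δ)·k.
Rearranging, k^(1−α) = s / (n + g + δ).
k^0.63 = 0.32 / (0.008 + 0.028 + 0.034) = 0.32 / 0.070 = 4.5714
k* = 4.5714^(1/0.63) ≈ 11.1608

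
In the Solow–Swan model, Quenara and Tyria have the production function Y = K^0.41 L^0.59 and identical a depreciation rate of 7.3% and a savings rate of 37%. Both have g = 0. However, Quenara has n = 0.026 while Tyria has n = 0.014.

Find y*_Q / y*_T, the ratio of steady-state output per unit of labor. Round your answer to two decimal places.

y*_Q / y*_T ≈ 0.91

Steady-state y* = [s/(n + δ)]^(α/(1−α)), so the ratio is [ (s_Q/(n + δ)_Q) / (s_T/(n + δ)_T) ]^0.6949.
s_Q/(n + δ)_Q = 0.37/0.099 = 3.7374; s_T/(n + δ)_T = 0.37/0.087 = 4.2529.
Ratio = (3.7374/4.2529)^0.6949 = 0.8788^0.6949 ≈ 0.9141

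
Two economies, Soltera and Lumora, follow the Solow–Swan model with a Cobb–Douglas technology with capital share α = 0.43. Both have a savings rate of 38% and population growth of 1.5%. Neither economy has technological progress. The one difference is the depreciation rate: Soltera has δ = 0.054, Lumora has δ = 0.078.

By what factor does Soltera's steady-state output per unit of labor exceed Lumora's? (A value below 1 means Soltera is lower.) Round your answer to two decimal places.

Steady-state y* = [s/(n + δ)]^(α/(1−α)), so the ratio is [ (s_S/(n + δ)_S) / (s_L/(n + δ)_L) ]^0.7544.
s_S/(n + δ)_S = 0.38/0.069 = 5.5072; s_L/(n + δ)_L = 0.38/0.093 = 4.0860.
Ratio = (5.5072/4.0860)^0.7544 = 1.3478^0.7544 ≈ 1.2525

y*_S / y*_L ≈ 1.25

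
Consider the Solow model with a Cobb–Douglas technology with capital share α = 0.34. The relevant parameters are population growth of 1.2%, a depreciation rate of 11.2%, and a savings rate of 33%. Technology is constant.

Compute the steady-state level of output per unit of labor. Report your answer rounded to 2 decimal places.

y* = 1.66

Steady state requires s·f(k) = (n + δ)·k, i.e. s·k^α = (n + δ)·k.
Rearranging, k^(1−α) = s / (n + δ).
k^0.66 = 0.33 / (0.012 + 0.112) = 0.33 / 0.124 = 2.6613
k* = 2.6613^(1/0.66) ≈ 4.4064
y* = (k*)^α = 4.4064^0.34 ≈ 1.6557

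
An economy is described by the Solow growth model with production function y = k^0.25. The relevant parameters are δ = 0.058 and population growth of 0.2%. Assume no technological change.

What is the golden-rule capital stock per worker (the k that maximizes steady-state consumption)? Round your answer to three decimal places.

The golden rule sets f'(k) = n + δ, i.e. α·k^(α−1) = n + δ.
So k^(1−α) = α / (n + δ) = 0.25 / 0.060 = 4.1667.
k_gold = 4.1667^(1/0.75) ≈ 6.7049

k_gold ≈ 6.705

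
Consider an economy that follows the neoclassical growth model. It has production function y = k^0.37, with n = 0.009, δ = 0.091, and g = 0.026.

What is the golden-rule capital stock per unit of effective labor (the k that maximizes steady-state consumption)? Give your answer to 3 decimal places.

k_gold ≈ 5.528

The golden rule sets f'(k) = n + g + δ, i.e. α·k^(α−1) = n + g + δ.
So k^(1−α) = α / (n + g + δ) = 0.37 / 0.126 = 2.9365.
k_gold = 2.9365^(1/0.63) ≈ 5.5282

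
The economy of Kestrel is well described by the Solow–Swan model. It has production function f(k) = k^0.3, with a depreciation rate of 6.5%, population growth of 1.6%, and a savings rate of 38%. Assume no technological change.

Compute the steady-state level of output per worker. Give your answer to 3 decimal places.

y* = 1.940

In steady state, investment equals break-even investment: s·k^α = (n + δ)·k.
Rearranging, k^(1−α) = s / (n + δ).
k^0.7 = 0.38 / (0.016 + 0.065) = 0.38 / 0.081 = 4.6914
k* = 4.6914^(1/0.7) ≈ 9.0992
y* = (k*)^α = 9.0992^0.3 ≈ 1.9395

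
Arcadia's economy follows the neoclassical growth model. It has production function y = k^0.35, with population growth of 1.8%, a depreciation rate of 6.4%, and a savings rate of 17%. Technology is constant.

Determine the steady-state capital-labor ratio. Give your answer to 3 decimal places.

At the steady state, Δk = 0, so s·k^α = (n + δ)·k.
Dividing both sides by k: k^(1−α) = s / (n + δ).
k^0.65 = 0.17 / (0.018 + 0.064) = 0.17 / 0.082 = 2.0732
k* = 2.0732^(1/0.65) ≈ 3.0700

k* ≈ 3.070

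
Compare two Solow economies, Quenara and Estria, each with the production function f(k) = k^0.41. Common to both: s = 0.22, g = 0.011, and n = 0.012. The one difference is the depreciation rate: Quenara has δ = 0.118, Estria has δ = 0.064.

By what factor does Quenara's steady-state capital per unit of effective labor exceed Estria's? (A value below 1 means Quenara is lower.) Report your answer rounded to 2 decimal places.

Steady-state k* = [s/(n + g + δ)]^(1/(1−α)), so the ratio is [ (s_Q/(n + g + δ)_Q) / (s_E/(n + g + δ)_E) ]^1.6949.
s_Q/(n + g + δ)_Q = 0.22/0.141 = 1.5603; s_E/(n + g + δ)_E = 0.22/0.087 = 2.5287.
Ratio = (1.5603/2.5287)^1.6949 = 0.6170^1.6949 ≈ 0.4411

ratio ≈ 0.44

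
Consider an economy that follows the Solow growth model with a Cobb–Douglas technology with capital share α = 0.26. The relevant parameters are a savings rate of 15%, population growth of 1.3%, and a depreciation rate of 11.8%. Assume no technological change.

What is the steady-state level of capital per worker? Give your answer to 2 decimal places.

k* ≈ 1.20

At the steady state, Δk = 0, so s·k^α = (n + δ)·k.
Dividing both sides by k: k^(1−α) = s / (n + δ).
k^0.74 = 0.15 / (0.013 + 0.118) = 0.15 / 0.131 = 1.1450
k* = 1.1450^(1/0.74) ≈ 1.2008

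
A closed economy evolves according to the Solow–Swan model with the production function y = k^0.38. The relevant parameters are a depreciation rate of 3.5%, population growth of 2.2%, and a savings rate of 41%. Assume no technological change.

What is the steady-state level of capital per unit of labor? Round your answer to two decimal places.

k* = 24.11

Steady state requires s·f(k) = (n + δ)·k, i.e. s·k^α = (n + δ)·k.
Rearranging, k^(1−α) = s / (n + δ).
k^0.62 = 0.41 / (0.022 + 0.035) = 0.41 / 0.057 = 7.1930
k* = 7.1930^(1/0.62) ≈ 24.1053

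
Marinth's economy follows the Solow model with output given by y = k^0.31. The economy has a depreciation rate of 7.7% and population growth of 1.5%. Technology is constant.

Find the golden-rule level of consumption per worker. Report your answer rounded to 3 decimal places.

At the golden rule, f'(k) = n + δ, so α·k^(α−1) = n + δ and k_gold = (α/(n + δ))^(1/(1−α)).
k_gold = (0.31/0.092)^(1/0.69) = 3.3696^1.4493 ≈ 5.8159
c_gold = f(k_gold) − (n + δ)·k_gold = 1.7260 − 0.092×5.8159 ≈ 1.1909

c_gold ≈ 1.191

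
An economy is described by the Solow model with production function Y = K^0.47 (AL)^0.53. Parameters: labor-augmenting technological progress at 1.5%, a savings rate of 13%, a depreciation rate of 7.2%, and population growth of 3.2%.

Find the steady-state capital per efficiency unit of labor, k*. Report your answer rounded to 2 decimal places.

Steady state requires s·f(k) = (n + g + δ)·k, i.e. s·k^α = (n + g + δ)·k.
Dividing both sides by k: k^(1−α) = s / (n + g + δ).
k^0.53 = 0.13 / (0.032 + 0.015 + 0.072) = 0.13 / 0.119 = 1.0924
k* = 1.0924^(1/0.53) ≈ 1.1815

k* = 1.18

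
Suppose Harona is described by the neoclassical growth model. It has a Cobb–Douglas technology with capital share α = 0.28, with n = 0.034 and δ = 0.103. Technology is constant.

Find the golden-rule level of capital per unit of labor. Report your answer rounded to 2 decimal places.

k_gold ≈ 2.70

The golden rule sets f'(k) = n + δ, i.e. α·k^(α−1) = n + δ.
So k^(1−α) = α / (n + δ) = 0.28 / 0.137 = 2.0438.
k_gold = 2.0438^(1/0.72) ≈ 2.6988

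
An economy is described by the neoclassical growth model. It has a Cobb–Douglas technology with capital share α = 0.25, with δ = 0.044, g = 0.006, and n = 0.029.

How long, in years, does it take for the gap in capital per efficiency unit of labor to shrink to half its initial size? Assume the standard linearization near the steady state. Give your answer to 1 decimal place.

t_½ ≈ 11.7 years

Near the steady state the convergence rate is λ = (1 − α)(n + g + δ).
λ = (1 − 0.25) × 0.079 = 0.75 × 0.079 = 0.05925
Half-life = ln 2 / λ = 0.6931 / 0.05925 ≈ 11.70 years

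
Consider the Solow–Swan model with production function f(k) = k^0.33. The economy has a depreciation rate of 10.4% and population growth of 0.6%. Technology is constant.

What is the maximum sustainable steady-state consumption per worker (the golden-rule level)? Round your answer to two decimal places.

c_gold ≈ 1.15

At the golden rule, f'(k) = n + δ, so α·k^(α−1) = n + δ and k_gold = (α/(n + δ))^(1/(1−α)).
k_gold = (0.33/0.110)^(1/0.67) = 3.0000^1.4925 ≈ 5.1535
c_gold = f(k_gold) − (n + δ)·k_gold = 1.7179 − 0.110×5.1535 ≈ 1.1510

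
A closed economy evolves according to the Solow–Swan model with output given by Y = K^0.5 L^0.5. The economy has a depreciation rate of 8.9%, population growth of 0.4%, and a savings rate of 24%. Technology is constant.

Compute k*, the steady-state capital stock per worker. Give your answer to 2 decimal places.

In steady state, investment equals break-even investment: s·k^α = (n + δ)·k.
Dividing both sides by k: k^(1−α) = s / (n + δ).
k^0.5 = 0.24 / (0.004 + 0.089) = 0.24 / 0.093 = 2.5806
k* = 2.5806^(1/0.5) ≈ 6.6595

k* = 6.66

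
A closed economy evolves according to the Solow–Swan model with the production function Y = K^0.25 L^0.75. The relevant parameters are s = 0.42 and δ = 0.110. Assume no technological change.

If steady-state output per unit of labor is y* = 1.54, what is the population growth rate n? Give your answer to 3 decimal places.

n ≈ 0.005

Steady state requires s·f(k) = (n + δ)·k, i.e. s·k^α = (n + δ)·k.
Since y* = [s/(n + δ)]^(α/(1−α)), we have s/(n + δ) = (y*)^((1−α)/α) = 1.54^3 = 3.6523.
Therefore n + δ = s / 3.6523 = 0.42 / 3.6523 = 0.1150, so n = 0.1150 − 0.110 = 0.0050.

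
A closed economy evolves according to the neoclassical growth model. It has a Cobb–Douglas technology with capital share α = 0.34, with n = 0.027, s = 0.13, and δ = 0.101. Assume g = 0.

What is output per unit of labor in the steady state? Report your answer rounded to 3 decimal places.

At the steady state, Δk = 0, so s·k^α = (n + δ)·k.
Dividing both sides by k: k^(1−α) = s / (n + δ).
k^0.66 = 0.13 / (0.027 + 0.101) = 0.13 / 0.128 = 1.0156
k* = 1.0156^(1/0.66) ≈ 1.0237
y* = (k*)^α = 1.0237^0.34 ≈ 1.0080

y* ≈ 1.008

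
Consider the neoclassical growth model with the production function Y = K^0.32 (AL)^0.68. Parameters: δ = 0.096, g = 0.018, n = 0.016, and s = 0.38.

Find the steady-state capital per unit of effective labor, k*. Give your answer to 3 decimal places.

Steady state requires s·f(k) = (n + g + δ)·k, i.e. s·k^α = (n + g + δ)·k.
Rearranging, k^(1−α) = s / (n + g + δ).
k^0.68 = 0.38 / (0.016 + 0.018 + 0.096) = 0.38 / 0.130 = 2.9231
k* = 2.9231^(1/0.68) ≈ 4.8424

k* = 4.842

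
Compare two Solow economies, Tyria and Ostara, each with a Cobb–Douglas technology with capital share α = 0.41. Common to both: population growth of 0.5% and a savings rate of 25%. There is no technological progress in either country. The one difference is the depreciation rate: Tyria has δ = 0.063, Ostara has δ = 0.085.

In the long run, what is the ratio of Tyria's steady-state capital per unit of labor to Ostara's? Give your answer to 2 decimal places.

ratio ≈ 1.61

Steady-state k* = [s/(n + δ)]^(1/(1−α)), so the ratio is [ (s_T/(n + δ)_T) / (s_O/(n + δ)_O) ]^1.6949.
s_T/(n + δ)_T = 0.25/0.068 = 3.6765; s_O/(n + δ)_O = 0.25/0.090 = 2.7778.
Ratio = (3.6765/2.7778)^1.6949 = 1.3235^1.6949 ≈ 1.6081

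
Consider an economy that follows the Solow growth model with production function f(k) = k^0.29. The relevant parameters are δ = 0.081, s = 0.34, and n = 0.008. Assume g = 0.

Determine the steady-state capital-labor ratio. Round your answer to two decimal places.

k* ≈ 6.60

At the steady state, Δk = 0, so s·k^α = (n + δ)·k.
Dividing both sides by k: k^(1−α) = s / (n + δ).
k^0.71 = 0.34 / (0.008 + 0.081) = 0.34 / 0.089 = 3.8202
k* = 3.8202^(1/0.71) ≈ 6.6045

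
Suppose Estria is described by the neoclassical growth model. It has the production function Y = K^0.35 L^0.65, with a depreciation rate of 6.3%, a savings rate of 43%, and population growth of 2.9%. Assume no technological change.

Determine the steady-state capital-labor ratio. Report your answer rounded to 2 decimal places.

k* = 10.72

In steady state, investment equals break-even investment: s·k^α = (n + δ)·k.
Rearranging, k^(1−α) = s / (n + δ).
k^0.65 = 0.43 / (0.029 + 0.063) = 0.43 / 0.092 = 4.6739
k* = 4.6739^(1/0.65) ≈ 10.7220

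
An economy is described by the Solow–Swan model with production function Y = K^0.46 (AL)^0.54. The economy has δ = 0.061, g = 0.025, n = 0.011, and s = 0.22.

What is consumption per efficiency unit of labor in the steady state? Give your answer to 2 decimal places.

Steady state requires s·f(k) = (n + g + δ)·k, i.e. s·k^α = (n + g + δ)·k.
Dividing both sides by k: k^(1−α) = s / (n + g + δ).
k^0.54 = 0.22 / (0.011 + 0.025 + 0.061) = 0.22 / 0.097 = 2.2680
k* = 2.2680^(1/0.54) ≈ 4.5562
y* = (k*)^α = 4.5562^0.46 ≈ 2.0089
c* = (1 − s)·y* = (1 − 0.22) × 2.0089 ≈ 1.5669

c* ≈ 1.57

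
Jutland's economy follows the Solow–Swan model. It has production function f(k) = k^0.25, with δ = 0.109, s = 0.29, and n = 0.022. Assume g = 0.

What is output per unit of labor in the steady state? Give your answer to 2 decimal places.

At the steady state, Δk = 0, so s·k^α = (n + δ)·k.
Dividing both sides by k: k^(1−α) = s / (n + δ).
k^0.75 = 0.29 / (0.022 + 0.109) = 0.29 / 0.131 = 2.2137
k* = 2.2137^(1/0.75) ≈ 2.8851
y* = (k*)^α = 2.8851^0.25 ≈ 1.3033

y* ≈ 1.30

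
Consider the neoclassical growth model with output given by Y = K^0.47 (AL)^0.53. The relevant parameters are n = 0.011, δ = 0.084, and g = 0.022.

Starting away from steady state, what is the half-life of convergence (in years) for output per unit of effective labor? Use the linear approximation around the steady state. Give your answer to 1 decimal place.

Near the steady state the convergence rate is λ = (1 − α)(n + g + δ).
λ = (1 − 0.47) × 0.117 = 0.53 × 0.117 = 0.06201
Half-life = ln 2 / λ = 0.6931 / 0.06201 ≈ 11.18 years

about 11.2 years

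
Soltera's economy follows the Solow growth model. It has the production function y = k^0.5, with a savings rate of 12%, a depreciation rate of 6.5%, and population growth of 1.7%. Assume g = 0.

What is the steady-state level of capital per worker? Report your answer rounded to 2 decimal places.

At the steady state, Δk = 0, so s·k^α = (n + δ)·k.
Dividing both sides by k: k^(1−α) = s / (n + δ).
k^0.5 = 0.12 / (0.017 + 0.065) = 0.12 / 0.082 = 1.4634
k* = 1.4634^(1/0.5) ≈ 2.1415

k* ≈ 2.14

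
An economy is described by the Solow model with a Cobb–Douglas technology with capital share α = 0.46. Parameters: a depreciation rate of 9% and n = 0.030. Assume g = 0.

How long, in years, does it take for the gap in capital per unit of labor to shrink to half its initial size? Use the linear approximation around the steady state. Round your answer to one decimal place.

Near the steady state the convergence rate is λ = (1 − α)(n + δ).
λ = (1 − 0.46) × 0.120 = 0.54 × 0.120 = 0.0648
Half-life = ln 2 / λ = 0.6931 / 0.0648 ≈ 10.70 years

half-life ≈ 10.7 years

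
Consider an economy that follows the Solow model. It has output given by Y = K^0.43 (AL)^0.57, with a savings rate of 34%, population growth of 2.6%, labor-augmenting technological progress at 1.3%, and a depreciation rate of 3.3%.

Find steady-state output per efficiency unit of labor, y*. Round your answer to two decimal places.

y* = 3.23

At the steady state, Δk = 0, so s·k^α = (n + g + δ)·k.
Rearranging, k^(1−α) = s / (n + g + δ).
k^0.57 = 0.34 / (0.026 + 0.013 + 0.033) = 0.34 / 0.072 = 4.7222
k* = 4.7222^(1/0.57) ≈ 15.2303
y* = (k*)^α = 15.2303^0.43 ≈ 3.2253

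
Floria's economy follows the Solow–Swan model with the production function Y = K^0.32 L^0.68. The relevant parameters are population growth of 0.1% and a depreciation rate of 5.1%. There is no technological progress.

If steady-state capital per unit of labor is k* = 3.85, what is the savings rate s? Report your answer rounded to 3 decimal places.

s ≈ 0.130

In steady state, investment equals break-even investment: s·k^α = (n + δ)·k.
So s / (n + δ) = (k*)^(1−α) = 3.85^0.68 = 2.5010.
Therefore s = 2.5010 × (n + δ) = 2.5010 × 0.052 = 0.1301.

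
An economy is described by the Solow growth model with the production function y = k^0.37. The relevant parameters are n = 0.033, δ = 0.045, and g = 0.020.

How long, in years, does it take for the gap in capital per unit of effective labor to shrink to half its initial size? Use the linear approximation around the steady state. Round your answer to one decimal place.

Near the steady state the convergence rate is λ = (1 − α)(n + g + δ).
λ = (1 − 0.37) × 0.098 = 0.63 × 0.098 = 0.06174
Half-life = ln 2 / λ = 0.6931 / 0.06174 ≈ 11.23 years

half-life ≈ 11.2 years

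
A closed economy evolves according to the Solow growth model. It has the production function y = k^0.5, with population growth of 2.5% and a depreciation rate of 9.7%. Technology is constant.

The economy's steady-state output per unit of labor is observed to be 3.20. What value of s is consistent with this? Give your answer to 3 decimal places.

In steady state, investment equals break-even investment: s·k^α = (n + δ)·k.
Since y* = [s/(n + δ)]^(α/(1−α)), we have s/(n + δ) = (y*)^((1−α)/α) = 3.20^1 = 3.2000.
Therefore s = 3.2000 × (n + δ) = 3.2000 × 0.122 = 0.3904.

s ≈ 0.390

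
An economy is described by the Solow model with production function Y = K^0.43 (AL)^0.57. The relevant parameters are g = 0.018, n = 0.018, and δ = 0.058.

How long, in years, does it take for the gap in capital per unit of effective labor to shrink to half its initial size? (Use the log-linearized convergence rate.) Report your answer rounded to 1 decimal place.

Near the steady state the convergence rate is λ = (1 − α)(n + g + δ).
λ = (1 − 0.43) × 0.094 = 0.57 × 0.094 = 0.05358
Half-life = ln 2 / λ = 0.6931 / 0.05358 ≈ 12.94 years

about 12.9 years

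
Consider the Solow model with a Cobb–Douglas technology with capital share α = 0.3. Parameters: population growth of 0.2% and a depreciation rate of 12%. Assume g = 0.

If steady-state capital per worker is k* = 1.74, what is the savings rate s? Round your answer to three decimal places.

s ≈ 0.180

At the steady state, Δk = 0, so s·k^α = (n + δ)·k.
So s / (n + δ) = (k*)^(1−α) = 1.74^0.7 = 1.4736.
Therefore s = 1.4736 × (n + δ) = 1.4736 × 0.122 = 0.1798.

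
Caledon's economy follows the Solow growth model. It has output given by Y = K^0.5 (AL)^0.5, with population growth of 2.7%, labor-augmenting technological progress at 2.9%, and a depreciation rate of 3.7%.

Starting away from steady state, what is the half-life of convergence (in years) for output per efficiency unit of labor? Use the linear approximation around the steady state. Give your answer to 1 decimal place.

Near the steady state the convergence rate is λ = (1 − α)(n + g + δ).
λ = (1 − 0.5) × 0.093 = 0.5 × 0.093 = 0.0465
Half-life = ln 2 / λ = 0.6931 / 0.0465 ≈ 14.91 years

t_½ ≈ 14.9 years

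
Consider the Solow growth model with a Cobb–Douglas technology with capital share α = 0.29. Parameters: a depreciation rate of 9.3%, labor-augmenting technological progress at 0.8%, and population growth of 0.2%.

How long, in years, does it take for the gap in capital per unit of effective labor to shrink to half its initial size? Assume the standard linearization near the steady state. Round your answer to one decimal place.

Near the steady state the convergence rate is λ = (1 − α)(n + g + δ).
λ = (1 − 0.29) × 0.103 = 0.71 × 0.103 = 0.07313
Half-life = ln 2 / λ = 0.6931 / 0.07313 ≈ 9.48 years

about 9.5 years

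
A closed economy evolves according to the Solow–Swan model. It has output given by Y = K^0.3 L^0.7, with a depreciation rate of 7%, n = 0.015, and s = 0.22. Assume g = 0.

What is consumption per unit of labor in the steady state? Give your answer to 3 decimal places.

c* ≈ 1.172

Steady state requires s·f(k) = (n + δ)·k, i.e. s·k^α = (n + δ)·k.
Dividing both sides by k: k^(1−α) = s / (n + δ).
k^0.7 = 0.22 / (0.015 + 0.070) = 0.22 / 0.085 = 2.5882
k* = 2.5882^(1/0.7) ≈ 3.8904
y* = (k*)^α = 3.8904^0.3 ≈ 1.5031
c* = (1 − s)·y* = (1 − 0.22) × 1.5031 ≈ 1.1724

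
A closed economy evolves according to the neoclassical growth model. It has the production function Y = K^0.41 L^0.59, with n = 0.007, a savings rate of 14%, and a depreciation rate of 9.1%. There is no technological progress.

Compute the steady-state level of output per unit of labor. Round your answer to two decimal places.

y* = 1.28

In steady state, investment equals break-even investment: s·k^α = (n + δ)·k.
Rearranging, k^(1−α) = s / (n + δ).
k^0.59 = 0.14 / (0.007 + 0.091) = 0.14 / 0.098 = 1.4286
k* = 1.4286^(1/0.59) ≈ 1.8305
y* = (k*)^α = 1.8305^0.41 ≈ 1.2813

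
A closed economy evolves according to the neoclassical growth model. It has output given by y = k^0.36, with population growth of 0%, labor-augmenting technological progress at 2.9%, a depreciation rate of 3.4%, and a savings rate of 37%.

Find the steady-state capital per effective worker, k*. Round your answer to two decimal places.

k* = 15.90

Steady state requires s·f(k) = (n + g + δ)·k, i.e. s·k^α = (n + g + δ)·k.
Rearranging, k^(1−α) = s / (n + g + δ).
k^0.64 = 0.37 / (0.000 + 0.029 + 0.034) = 0.37 / 0.063 = 5.8730
k* = 5.8730^(1/0.64) ≈ 15.8980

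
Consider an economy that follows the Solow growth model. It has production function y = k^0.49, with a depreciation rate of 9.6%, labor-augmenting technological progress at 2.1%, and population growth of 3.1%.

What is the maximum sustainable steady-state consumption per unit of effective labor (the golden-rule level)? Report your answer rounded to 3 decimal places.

At the golden rule, f'(k) = n + g + δ, so α·k^(α−1) = n + g + δ and k_gold = (α/(n + g + δ))^(1/(1−α)).
k_gold = (0.49/0.148)^(1/0.51) = 3.3108^1.9608 ≈ 10.4589
c_gold = f(k_gold) − (n + g + δ)·k_gold = 3.1590 − 0.148×10.4589 ≈ 1.6111

c_gold ≈ 1.611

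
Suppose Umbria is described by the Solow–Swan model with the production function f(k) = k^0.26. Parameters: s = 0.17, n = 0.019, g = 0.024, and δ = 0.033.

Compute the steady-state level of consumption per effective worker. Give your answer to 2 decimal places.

Steady state requires s·f(k) = (n + g + δ)·k, i.e. s·k^α = (n + g + δ)·k.
Rearranging, k^(1−α) = s / (n + g + δ).
k^0.74 = 0.17 / (0.019 + 0.024 + 0.033) = 0.17 / 0.076 = 2.2368
k* = 2.2368^(1/0.74) ≈ 2.9680
y* = (k*)^α = 2.9680^0.26 ≈ 1.3269
c* = (1 − s)·y* = (1 − 0.17) × 1.3269 ≈ 1.1013

c* = 1.10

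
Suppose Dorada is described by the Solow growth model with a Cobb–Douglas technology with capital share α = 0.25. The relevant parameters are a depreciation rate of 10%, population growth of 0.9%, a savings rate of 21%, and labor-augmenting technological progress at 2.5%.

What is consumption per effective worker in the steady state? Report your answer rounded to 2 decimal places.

c* ≈ 0.92

In steady state, investment equals break-even investment: s·k^α = (n + g + δ)·k.
Dividing both sides by k: k^(1−α) = s / (n + g + δ).
k^0.75 = 0.21 / (0.009 + 0.025 + 0.100) = 0.21 / 0.134 = 1.5672
k* = 1.5672^(1/0.75) ≈ 1.8204
y* = (k*)^α = 1.8204^0.25 ≈ 1.1616
c* = (1 − s)·y* = (1 − 0.21) × 1.1616 ≈ 0.9177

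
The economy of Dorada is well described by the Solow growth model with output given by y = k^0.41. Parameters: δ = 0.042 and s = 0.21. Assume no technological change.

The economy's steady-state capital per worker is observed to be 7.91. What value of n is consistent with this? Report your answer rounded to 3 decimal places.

In steady state, investment equals break-even investment: s·k^α = (n + δ)·k.
So s / (n + δ) = (k*)^(1−α) = 7.91^0.59 = 3.3878.
Therefore n + δ = s / 3.3878 = 0.21 / 3.3878 = 0.0620, so n = 0.0620 − 0.042 = 0.0200.

n ≈ 0.020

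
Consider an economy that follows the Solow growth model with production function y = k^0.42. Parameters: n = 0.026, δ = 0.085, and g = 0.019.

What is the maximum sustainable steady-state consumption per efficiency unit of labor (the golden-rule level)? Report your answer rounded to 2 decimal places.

c_gold ≈ 1.36

At the golden rule, f'(k) = n + g + δ, so α·k^(α−1) = n + g + δ and k_gold = (α/(n + g + δ))^(1/(1−α)).
k_gold = (0.42/0.130)^(1/0.58) = 3.2308^1.7241 ≈ 7.5527
c_gold = f(k_gold) − (n + g + δ)·k_gold = 2.3378 − 0.130×7.5527 ≈ 1.3559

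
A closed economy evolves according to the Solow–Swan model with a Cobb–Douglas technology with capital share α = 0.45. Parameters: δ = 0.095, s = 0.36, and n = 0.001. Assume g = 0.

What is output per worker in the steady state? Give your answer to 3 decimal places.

y* ≈ 2.949

At the steady state, Δk = 0, so s·k^α = (n + δ)·k.
Rearranging, k^(1−α) = s / (n + δ).
k^0.55 = 0.36 / (0.001 + 0.095) = 0.36 / 0.096 = 3.7500
k* = 3.7500^(1/0.55) ≈ 11.0584
y* = (k*)^α = 11.0584^0.45 ≈ 2.9489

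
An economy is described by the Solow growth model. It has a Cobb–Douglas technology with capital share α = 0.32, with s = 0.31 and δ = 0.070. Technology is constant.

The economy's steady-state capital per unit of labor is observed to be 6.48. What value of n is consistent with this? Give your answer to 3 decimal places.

n ≈ 0.017

At the steady state, Δk = 0, so s·k^α = (n + δ)·k.
So s / (n + δ) = (k*)^(1−α) = 6.48^0.68 = 3.5635.
Therefore n + δ = s / 3.5635 = 0.31 / 3.5635 = 0.0870, so n = 0.0870 − 0.070 = 0.0170.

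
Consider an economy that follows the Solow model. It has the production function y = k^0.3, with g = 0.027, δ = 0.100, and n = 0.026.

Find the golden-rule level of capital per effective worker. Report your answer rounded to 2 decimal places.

The golden rule sets f'(k) = n + g + δ, i.e. α·k^(α−1) = n + g + δ.
So k^(1−α) = α / (n + g + δ) = 0.3 / 0.153 = 1.9608.
k_gold = 1.9608^(1/0.7) ≈ 2.6167

k_gold ≈ 2.62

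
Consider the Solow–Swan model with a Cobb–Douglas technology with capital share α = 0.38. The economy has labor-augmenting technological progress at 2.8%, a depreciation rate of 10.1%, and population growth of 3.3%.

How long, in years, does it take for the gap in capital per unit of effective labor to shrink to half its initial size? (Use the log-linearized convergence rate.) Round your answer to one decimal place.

about 6.9 years

Near the steady state the convergence rate is λ = (1 − α)(n + g + δ).
λ = (1 − 0.38) × 0.162 = 0.62 × 0.162 = 0.10044
Half-life = ln 2 / λ = 0.6931 / 0.10044 ≈ 6.90 years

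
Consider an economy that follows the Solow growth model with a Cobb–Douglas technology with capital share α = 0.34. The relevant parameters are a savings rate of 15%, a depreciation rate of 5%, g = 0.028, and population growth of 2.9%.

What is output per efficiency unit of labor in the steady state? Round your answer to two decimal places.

y* ≈ 1.19

In steady state, investment equals break-even investment: s·k^α = (n + g + δ)·k.
Dividing both sides by k: k^(1−α) = s / (n + g + δ).
k^0.66 = 0.15 / (0.029 + 0.028 + 0.050) = 0.15 / 0.107 = 1.4019
k* = 1.4019^(1/0.66) ≈ 1.6684
y* = (k*)^α = 1.6684^0.34 ≈ 1.1901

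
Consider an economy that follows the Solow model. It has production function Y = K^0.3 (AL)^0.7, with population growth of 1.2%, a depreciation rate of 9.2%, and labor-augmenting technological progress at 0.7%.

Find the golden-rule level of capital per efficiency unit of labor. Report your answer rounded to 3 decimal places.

k_gold ≈ 4.139

The golden rule sets f'(k) = n + g + δ, i.e. α·k^(α−1) = n + g + δ.
So k^(1−α) = α / (n + g + δ) = 0.3 / 0.111 = 2.7027.
k_gold = 2.7027^(1/0.7) ≈ 4.1386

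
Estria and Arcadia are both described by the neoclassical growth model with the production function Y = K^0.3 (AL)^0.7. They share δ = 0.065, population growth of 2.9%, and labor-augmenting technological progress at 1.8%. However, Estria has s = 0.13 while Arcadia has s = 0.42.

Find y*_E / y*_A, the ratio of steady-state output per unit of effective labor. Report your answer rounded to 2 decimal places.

Steady-state y* = [s/(n + g + δ)]^(α/(1−α)), so the ratio is [ (s_E/(n + g + δ)_E) / (s_A/(n + g + δ)_A) ]^0.4286.
s_E/(n + g + δ)_E = 0.13/0.112 = 1.1607; s_A/(n + g + δ)_A = 0.42/0.112 = 3.7500.
Ratio = (1.1607/3.7500)^0.4286 = 0.3095^0.4286 ≈ 0.6049

y*_E / y*_A ≈ 0.60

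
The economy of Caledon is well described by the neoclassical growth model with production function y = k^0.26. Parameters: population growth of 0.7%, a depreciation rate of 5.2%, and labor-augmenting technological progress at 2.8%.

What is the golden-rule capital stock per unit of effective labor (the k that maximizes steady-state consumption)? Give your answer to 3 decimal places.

k_gold ≈ 4.390

The golden rule sets f'(k) = n + g + δ, i.e. α·k^(α−1) = n + g + δ.
So k^(1−α) = α / (n + g + δ) = 0.26 / 0.087 = 2.9885.
k_gold = 2.9885^(1/0.74) ≈ 4.3904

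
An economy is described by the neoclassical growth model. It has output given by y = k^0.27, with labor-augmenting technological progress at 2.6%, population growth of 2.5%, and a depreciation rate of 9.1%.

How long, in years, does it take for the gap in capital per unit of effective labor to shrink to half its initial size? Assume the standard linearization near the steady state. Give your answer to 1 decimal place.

about 6.7 years

Near the steady state the convergence rate is λ = (1 − α)(n + g + δ).
λ = (1 − 0.27) × 0.142 = 0.73 × 0.142 = 0.10366
Half-life = ln 2 / λ = 0.6931 / 0.10366 ≈ 6.69 years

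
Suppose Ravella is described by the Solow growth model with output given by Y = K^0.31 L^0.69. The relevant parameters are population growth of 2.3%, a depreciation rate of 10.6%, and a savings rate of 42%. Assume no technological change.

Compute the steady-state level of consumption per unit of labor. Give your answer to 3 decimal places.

c* ≈ 0.986

Steady state requires s·f(k) = (n + δ)·k, i.e. s·k^α = (n + δ)·k.
Dividing both sides by k: k^(1−α) = s / (n + δ).
k^0.69 = 0.42 / (0.023 + 0.106) = 0.42 / 0.129 = 3.2558
k* = 3.2558^(1/0.69) ≈ 5.5333
y* = (k*)^α = 5.5333^0.31 ≈ 1.6995
c* = (1 − s)·y* = (1 − 0.42) × 1.6995 ≈ 0.9857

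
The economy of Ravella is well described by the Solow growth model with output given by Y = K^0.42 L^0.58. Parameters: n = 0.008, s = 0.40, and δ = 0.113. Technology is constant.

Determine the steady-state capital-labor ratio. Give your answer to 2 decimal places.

At the steady state, Δk = 0, so s·k^α = (n + δ)·k.
Dividing both sides by k: k^(1−α) = s / (n + δ).
k^0.58 = 0.40 / (0.008 + 0.113) = 0.40 / 0.121 = 3.3058
k* = 3.3058^(1/0.58) ≈ 7.8579

k* ≈ 7.86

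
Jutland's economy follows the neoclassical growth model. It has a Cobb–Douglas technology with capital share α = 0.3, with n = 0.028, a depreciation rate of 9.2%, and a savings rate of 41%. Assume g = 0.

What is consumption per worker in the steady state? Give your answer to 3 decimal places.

In steady state, investment equals break-even investment: s·k^α = (n + δ)·k.
Rearranging, k^(1−α) = s / (n + δ).
k^0.7 = 0.41 / (0.028 + 0.092) = 0.41 / 0.120 = 3.4167
k* = 3.4167^(1/0.7) ≈ 5.7849
y* = (k*)^α = 5.7849^0.3 ≈ 1.6931
c* = (1 − s)·y* = (1 − 0.41) × 1.6931 ≈ 0.9989

c* = 0.999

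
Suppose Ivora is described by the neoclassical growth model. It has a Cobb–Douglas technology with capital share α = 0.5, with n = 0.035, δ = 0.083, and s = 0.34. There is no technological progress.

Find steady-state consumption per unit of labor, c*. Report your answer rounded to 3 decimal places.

c* = 1.902

In steady state, investment equals break-even investment: s·k^α = (n + δ)·k.
Dividing both sides by k: k^(1−α) = s / (n + δ).
k^0.5 = 0.34 / (0.035 + 0.083) = 0.34 / 0.118 = 2.8814
k* = 2.8814^(1/0.5) ≈ 8.3025
y* = (k*)^α = 8.3025^0.5 ≈ 2.8814
c* = (1 − s)·y* = (1 − 0.34) × 2.8814 ≈ 1.9017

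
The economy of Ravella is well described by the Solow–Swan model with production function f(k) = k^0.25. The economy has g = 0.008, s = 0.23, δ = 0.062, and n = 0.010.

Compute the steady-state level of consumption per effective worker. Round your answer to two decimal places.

c* ≈ 1.09

In steady state, investment equals break-even investment: s·k^α = (n + g + δ)·k.
Dividing both sides by k: k^(1−α) = s / (n + g + δ).
k^0.75 = 0.23 / (0.010 + 0.008 + 0.062) = 0.23 / 0.080 = 2.8750
k* = 2.8750^(1/0.75) ≈ 4.0881
y* = (k*)^α = 4.0881^0.25 ≈ 1.4219
c* = (1 − s)·y* = (1 − 0.23) × 1.4219 ≈ 1.0949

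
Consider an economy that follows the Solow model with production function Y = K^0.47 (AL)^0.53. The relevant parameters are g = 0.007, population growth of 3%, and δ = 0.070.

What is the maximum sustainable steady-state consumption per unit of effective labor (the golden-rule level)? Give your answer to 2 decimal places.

c_gold ≈ 1.97

At the golden rule, f'(k) = n + g + δ, so α·k^(α−1) = n + g + δ and k_gold = (α/(n + g + δ))^(1/(1−α)).
k_gold = (0.47/0.107)^(1/0.53) = 4.3925^1.8868 ≈ 16.3181
c_gold = f(k_gold) − (n + g + δ)·k_gold = 3.7150 − 0.107×16.3181 ≈ 1.9690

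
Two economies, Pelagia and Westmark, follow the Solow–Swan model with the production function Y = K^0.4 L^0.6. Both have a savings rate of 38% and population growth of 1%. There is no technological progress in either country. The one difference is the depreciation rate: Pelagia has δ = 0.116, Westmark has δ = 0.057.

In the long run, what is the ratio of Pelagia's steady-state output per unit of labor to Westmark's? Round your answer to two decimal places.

y*_P / y*_W ≈ 0.66

Steady-state y* = [s/(n + δ)]^(α/(1−α)), so the ratio is [ (s_P/(n + δ)_P) / (s_W/(n + δ)_W) ]^0.6667.
s_P/(n + δ)_P = 0.38/0.126 = 3.0159; s_W/(n + δ)_W = 0.38/0.067 = 5.6716.
Ratio = (3.0159/5.6716)^0.6667 = 0.5318^0.6667 ≈ 0.6564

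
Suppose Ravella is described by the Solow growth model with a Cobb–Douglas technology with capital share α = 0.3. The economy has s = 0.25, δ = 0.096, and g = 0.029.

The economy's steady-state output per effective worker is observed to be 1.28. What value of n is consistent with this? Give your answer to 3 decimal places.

n ≈ 0.016

At the steady state, Δk = 0, so s·k^α = (n + g + δ)·k.
Since y* = [s/(n + g + δ)]^(α/(1−α)), we have s/(n + g + δ) = (y*)^((1−α)/α) = 1.28^2.3333 = 1.7789.
Therefore n + g + δ = s / 1.7789 = 0.25 / 1.7789 = 0.1405, so n = 0.1405 − 0.125 = 0.0155.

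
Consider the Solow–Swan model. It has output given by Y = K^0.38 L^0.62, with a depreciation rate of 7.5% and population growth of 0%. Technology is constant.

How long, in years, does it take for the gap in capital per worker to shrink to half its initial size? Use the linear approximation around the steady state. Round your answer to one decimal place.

about 14.9 years

Near the steady state the convergence rate is λ = (1 − α)(n + δ).
λ = (1 − 0.38) × 0.075 = 0.62 × 0.075 = 0.0465
Half-life = ln 2 / λ = 0.6931 / 0.0465 ≈ 14.91 years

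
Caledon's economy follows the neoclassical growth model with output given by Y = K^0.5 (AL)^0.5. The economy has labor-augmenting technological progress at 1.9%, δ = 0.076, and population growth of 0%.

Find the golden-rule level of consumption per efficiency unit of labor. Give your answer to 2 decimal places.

c_gold ≈ 2.63

At the golden rule, f'(k) = n + g + δ, so α·k^(α−1) = n + g + δ and k_gold = (α/(n + g + δ))^(1/(1−α)).
k_gold = (0.5/0.095)^(1/0.5) = 5.2632^2 ≈ 27.7013
c_gold = f(k_gold) − (n + g + δ)·k_gold = 5.2632 − 0.095×27.7013 ≈ 2.6316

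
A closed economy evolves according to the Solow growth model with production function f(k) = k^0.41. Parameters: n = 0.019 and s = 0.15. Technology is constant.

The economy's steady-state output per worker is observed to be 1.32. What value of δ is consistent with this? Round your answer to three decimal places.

δ ≈ 0.082

Steady state requires s·f(k) = (n + δ)·k, i.e. s·k^α = (n + δ)·k.
Since y* = [s/(n + δ)]^(α/(1−α)), we have s/(n + δ) = (y*)^((1−α)/α) = 1.32^1.439 = 1.4911.
Therefore n + δ = s / 1.4911 = 0.15 / 1.4911 = 0.1006, so δ = 0.1006 − 0.019 = 0.0816.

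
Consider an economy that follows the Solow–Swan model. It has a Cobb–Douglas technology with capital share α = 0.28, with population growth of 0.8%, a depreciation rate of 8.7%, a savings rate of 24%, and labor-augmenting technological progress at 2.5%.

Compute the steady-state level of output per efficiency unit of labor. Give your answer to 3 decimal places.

At the steady state, Δk = 0, so s·k^α = (n + g + δ)·k.
Rearranging, k^(1−α) = s / (n + g + δ).
k^0.72 = 0.24 / (0.008 + 0.025 + 0.087) = 0.24 / 0.120 = 2.0000
k* = 2.0000^(1/0.72) ≈ 2.6188
y* = (k*)^α = 2.6188^0.28 ≈ 1.3094

y* ≈ 1.309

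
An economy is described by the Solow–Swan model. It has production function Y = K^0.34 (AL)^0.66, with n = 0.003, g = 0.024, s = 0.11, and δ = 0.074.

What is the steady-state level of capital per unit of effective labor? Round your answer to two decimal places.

In steady state, investment equals break-even investment: s·k^α = (n + g + δ)·k.
Dividing both sides by k: k^(1−α) = s / (n + g + δ).
k^0.66 = 0.11 / (0.003 + 0.024 + 0.074) = 0.11 / 0.101 = 1.0891
k* = 1.0891^(1/0.66) ≈ 1.1381

k* ≈ 1.14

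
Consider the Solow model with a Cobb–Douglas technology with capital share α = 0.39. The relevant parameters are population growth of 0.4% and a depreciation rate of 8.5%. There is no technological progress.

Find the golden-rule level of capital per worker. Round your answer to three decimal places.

The golden rule sets f'(k) = n + δ, i.e. α·k^(α−1) = n + δ.
So k^(1−α) = α / (n + δ) = 0.39 / 0.089 = 4.3820.
k_gold = 4.3820^(1/0.61) ≈ 11.2699

k_gold ≈ 11.270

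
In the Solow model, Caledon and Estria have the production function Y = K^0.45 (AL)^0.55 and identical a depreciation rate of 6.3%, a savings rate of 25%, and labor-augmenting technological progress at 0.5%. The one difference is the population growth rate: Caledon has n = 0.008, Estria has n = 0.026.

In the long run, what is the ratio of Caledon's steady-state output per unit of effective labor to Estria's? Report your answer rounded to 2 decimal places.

ratio ≈ 1.19

Steady-state y* = [s/(n + g + δ)]^(α/(1−α)), so the ratio is [ (s_C/(n + g + δ)_C) / (s_E/(n + g + δ)_E) ]^0.8182.
s_C/(n + g + δ)_C = 0.25/0.076 = 3.2895; s_E/(n + g + δ)_E = 0.25/0.094 = 2.6596.
Ratio = (3.2895/2.6596)^0.8182 = 1.2368^0.8182 ≈ 1.1899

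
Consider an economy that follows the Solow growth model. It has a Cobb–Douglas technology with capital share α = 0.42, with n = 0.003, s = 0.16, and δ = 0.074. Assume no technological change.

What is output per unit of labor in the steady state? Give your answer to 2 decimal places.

y* = 1.70

At the steady state, Δk = 0, so s·k^α = (n + δ)·k.
Rearranging, k^(1−α) = s / (n + δ).
k^0.58 = 0.16 / (0.003 + 0.074) = 0.16 / 0.077 = 2.0779
k* = 2.0779^(1/0.58) ≈ 3.5288
y* = (k*)^α = 3.5288^0.42 ≈ 1.6983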